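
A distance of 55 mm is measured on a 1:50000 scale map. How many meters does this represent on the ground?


ground = 55 mm * 50000 / 1000 = 2750.0 m

2750.0 m


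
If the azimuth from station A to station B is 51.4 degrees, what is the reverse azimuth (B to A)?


back azimuth = (51.4 + 180) mod 360 = 231.4 degrees

231.4 degrees


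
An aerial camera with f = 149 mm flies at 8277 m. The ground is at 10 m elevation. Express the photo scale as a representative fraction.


scale = f / (H - h) = 149 mm / 8267 m = 149 / 8267000 = 1:55483

1:55483


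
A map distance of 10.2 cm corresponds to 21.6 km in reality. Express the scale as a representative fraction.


ground = 21.6 km = 2160000 cm; RF denominator = ground / map = 2160000 / 10.2 ≈ 211765; RF = 1:211765

1:211765


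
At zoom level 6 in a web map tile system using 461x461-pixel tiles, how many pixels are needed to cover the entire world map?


tiles per axis = 2^6 = 64
total tiles = 64^2 = 4096
pixels per axis = 64 * 461 = 29504
total pixels = 29504^2 = 870486016

870486016 pixels


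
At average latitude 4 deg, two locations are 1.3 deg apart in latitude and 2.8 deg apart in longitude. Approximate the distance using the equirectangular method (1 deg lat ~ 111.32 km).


dlat_km = 1.3 * 111.32 = 144.716
dlon_km = 2.8 * 111.32 * cos(4) ≈ 310.937
dist = sqrt(144.716^2 + 310.937^2) ≈ 343.0 km

343.0 km


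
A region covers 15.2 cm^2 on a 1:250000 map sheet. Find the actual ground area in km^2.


ground_area = 15.2 * (250000/100)^2 = 95000000.0 m^2 = 95.0 km^2

95.0 km^2


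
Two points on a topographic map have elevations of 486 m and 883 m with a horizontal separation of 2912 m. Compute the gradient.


gradient = (883 - 486) / 2912 = 397 / 2912 = 0.1363

0.1363


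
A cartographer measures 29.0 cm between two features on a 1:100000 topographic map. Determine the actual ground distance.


ground = 29.0 cm * 100000 / 100 = 29000.0 m = 29.0 km

29.0 km


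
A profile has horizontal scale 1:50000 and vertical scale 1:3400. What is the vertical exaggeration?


VE = horizontal_scale / vertical_scale = 50000 / 3400 ≈ 14.7

14.7x


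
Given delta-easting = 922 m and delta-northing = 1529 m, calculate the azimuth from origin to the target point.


az = atan2(922, 1529) = 31.1 deg
adjusted to 0-360: 31.1 degrees

31.1 degrees


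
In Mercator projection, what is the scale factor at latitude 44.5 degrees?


SF = 1 / cos(44.5) = 1 / 0.71325 = 1.402

1.402


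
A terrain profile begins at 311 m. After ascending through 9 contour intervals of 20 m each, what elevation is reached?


elevation = 311 + 9 * 20 = 491 m

491 m


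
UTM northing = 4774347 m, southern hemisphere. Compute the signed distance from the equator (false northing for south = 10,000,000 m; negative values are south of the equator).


For southern: actual = 4774347 - 10000000 = -5225653 m

-5225653 m


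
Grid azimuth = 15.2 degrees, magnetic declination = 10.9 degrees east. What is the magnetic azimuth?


magnetic azimuth = grid azimuth - declination (east +ve)
mag_az = 15.2 - 10.9 = 4.3 degrees

4.3 degrees


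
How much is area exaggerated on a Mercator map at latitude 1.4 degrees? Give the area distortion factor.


area_distortion = 1/cos^2(1.4) = 1.001

1.001


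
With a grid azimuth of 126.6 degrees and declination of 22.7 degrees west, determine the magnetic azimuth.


magnetic azimuth = grid azimuth - declination (east +ve)
mag_az = 126.6 - -22.7 = 149.3 degrees

149.3 degrees


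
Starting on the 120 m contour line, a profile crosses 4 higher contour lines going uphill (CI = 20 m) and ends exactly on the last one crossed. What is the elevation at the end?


elevation = 120 + 4 * 20 = 200 m

200 m


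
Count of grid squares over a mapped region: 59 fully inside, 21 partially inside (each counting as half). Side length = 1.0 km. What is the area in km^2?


effective squares = 59 + 21 * 0.5 = 69.5
area = 69.5 * 1.0 = 69.5 km^2

69.5 km^2


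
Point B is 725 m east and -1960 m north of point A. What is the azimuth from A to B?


az = atan2(725, -1960) = 159.7 deg
adjusted to 0-360: 159.7 degrees

159.7 degrees


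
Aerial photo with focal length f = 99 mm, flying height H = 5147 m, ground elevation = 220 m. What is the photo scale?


scale = f / (H - h) = 99 mm / 4927 m = 99 / 4927000 = 1:49768

1:49768


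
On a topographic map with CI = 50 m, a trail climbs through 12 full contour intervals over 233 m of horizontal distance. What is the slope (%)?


elevation change = 12 * 50 = 600 m
slope = 600 / 233 * 100 = 257.5%

257.5%


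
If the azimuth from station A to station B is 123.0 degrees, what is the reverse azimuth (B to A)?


back azimuth = (123.0 + 180) mod 360 = 303.0 degrees

303.0 degrees


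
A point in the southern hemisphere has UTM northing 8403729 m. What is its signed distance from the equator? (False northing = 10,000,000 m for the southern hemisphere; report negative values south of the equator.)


For southern: actual = 8403729 - 10000000 = -1596271 m

-1596271 m


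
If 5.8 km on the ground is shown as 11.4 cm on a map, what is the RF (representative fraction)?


ground = 5.8 km = 580000 cm; RF denominator = ground / map = 580000 / 11.4 ≈ 50877; RF = 1:50877

1:50877


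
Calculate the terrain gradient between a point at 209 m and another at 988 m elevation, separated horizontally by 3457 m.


gradient = (988 - 209) / 3457 = 779 / 3457 = 0.2253

0.2253


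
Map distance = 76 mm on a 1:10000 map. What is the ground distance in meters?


ground = 76 mm * 10000 / 1000 = 760.0 m

760.0 m


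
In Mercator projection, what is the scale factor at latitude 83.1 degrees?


SF = 1 / cos(83.1) = 1 / 0.120137 = 8.324

8.324


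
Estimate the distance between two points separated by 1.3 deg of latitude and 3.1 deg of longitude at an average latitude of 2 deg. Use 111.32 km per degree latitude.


dlat_km = 1.3 * 111.32 = 144.716
dlon_km = 3.1 * 111.32 * cos(2) ≈ 344.882
dist = sqrt(144.716^2 + 344.882^2) ≈ 374.0 km

374.0 km


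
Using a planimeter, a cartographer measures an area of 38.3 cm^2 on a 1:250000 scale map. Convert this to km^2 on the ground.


ground_area = 38.3 * (250000/100)^2 = 239375000.0 m^2 = 239.375 km^2

239.375 km^2


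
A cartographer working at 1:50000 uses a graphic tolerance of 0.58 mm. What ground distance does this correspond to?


ground = 0.58 mm * 50000 / 1000 = 29.0 m

29.0 m


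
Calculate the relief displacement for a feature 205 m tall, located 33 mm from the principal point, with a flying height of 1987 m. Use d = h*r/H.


d = h * r / H = 205 * 33 / 1987 = 3.4 mm

3.4 mm


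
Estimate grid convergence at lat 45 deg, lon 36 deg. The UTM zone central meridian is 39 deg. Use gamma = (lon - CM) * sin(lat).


gamma = (36 - 39) * sin(45) = -3 * 0.707107 = -2.121 degrees

-2.121 degrees


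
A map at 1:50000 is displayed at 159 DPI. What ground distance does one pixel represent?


pixel_cm = 2.54 / 159 ≈ 0.015975 cm
ground = pixel_cm * 50000 / 100 = 2.54 * 50000 / (159 * 100) = 127000 / 15900 ≈ 7.99 m

7.99 m


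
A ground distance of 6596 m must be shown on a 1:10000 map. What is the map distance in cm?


map_cm = 6596 * 100 / 10000 = 65.96 cm

65.96 cm


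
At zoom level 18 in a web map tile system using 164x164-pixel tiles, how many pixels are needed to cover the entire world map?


tiles per axis = 2^18 = 262144
total tiles = 262144^2 = 68719476736
pixels per axis = 262144 * 164 = 42991616
total pixels = 42991616^2 = 1848279046291456

1848279046291456 pixels


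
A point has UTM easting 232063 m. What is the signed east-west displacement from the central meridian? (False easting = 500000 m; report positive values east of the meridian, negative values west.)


displacement = 232063 - 500000 = -267937 m

-267937 m


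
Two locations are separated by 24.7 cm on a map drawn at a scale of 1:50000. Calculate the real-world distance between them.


ground = 24.7 cm * 50000 / 100 = 12350.0 m = 12.35 km

12.35 km


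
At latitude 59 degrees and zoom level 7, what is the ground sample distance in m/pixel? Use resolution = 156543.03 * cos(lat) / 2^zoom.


res = 156543.03 * cos(59) / 2^7 = 156543.03 * 0.51503807 / 128 = 629.89 m/pixel

629.89 m/pixel


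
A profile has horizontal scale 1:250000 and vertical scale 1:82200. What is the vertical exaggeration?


VE = horizontal_scale / vertical_scale = 250000 / 82200 ≈ 3.0

3.0x


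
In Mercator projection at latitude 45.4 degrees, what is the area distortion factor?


area_distortion = 1/cos^2(45.4) = 2.028

2.028


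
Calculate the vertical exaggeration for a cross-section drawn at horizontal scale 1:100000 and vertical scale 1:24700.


VE = horizontal_scale / vertical_scale = 100000 / 24700 ≈ 4.0

4.0x


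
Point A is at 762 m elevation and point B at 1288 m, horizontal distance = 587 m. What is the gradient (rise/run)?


gradient = (1288 - 762) / 587 = 526 / 587 = 0.8961

0.8961


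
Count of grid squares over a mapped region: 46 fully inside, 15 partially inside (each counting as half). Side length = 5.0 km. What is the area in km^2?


effective squares = 46 + 15 * 0.5 = 53.5
area = 53.5 * 25.0 = 1337.5 km^2

1337.5 km^2


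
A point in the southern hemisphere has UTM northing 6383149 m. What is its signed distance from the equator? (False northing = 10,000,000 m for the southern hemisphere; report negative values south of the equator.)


For southern: actual = 6383149 - 10000000 = -3616851 m

-3616851 m


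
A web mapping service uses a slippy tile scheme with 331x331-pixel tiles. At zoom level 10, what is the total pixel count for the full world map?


tiles per axis = 2^10 = 1024
total tiles = 1024^2 = 1048576
pixels per axis = 1024 * 331 = 338944
total pixels = 338944^2 = 114883035136

114883035136 pixels


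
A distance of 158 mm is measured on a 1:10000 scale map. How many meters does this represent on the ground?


ground = 158 mm * 10000 / 1000 = 1580.0 m

1580.0 m


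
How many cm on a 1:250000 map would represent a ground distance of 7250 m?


map_cm = 7250 * 100 / 250000 = 2.9 cm

2.9 cm


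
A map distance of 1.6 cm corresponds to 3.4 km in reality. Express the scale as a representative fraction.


ground = 3.4 km = 340000 cm; RF denominator = ground / map = 340000 / 1.6 = 212500; RF = 1:212500

1:212500


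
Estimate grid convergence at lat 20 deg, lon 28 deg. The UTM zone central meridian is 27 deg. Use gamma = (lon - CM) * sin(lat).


gamma = (28 - 27) * sin(20) = 1 * 0.34202 = 0.342 degrees

0.342 degrees


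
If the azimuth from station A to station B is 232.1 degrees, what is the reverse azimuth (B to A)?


back azimuth = (232.1 + 180) mod 360 = 52.1 degrees

52.1 degrees


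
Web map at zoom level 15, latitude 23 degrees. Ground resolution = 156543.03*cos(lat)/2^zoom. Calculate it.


res = 156543.03 * cos(23) / 2^15 = 156543.03 * 0.92050485 / 32768 = 4.4 m/pixel

4.4 m/pixel


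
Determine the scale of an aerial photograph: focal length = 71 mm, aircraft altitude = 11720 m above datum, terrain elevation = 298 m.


scale = f / (H - h) = 71 mm / 11422 m = 71 / 11422000 = 1:160873

1:160873


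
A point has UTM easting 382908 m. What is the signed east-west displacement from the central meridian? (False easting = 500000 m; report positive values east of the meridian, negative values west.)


displacement = 382908 - 500000 = -117092 m

-117092 m


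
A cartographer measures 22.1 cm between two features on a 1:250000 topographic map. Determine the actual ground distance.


ground = 22.1 cm * 250000 / 100 = 55250.0 m = 55.25 km

55.25 km


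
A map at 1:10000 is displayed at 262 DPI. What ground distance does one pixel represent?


pixel_cm = 2.54 / 262 ≈ 0.009695 cm
ground = pixel_cm * 10000 / 100 = 2.54 * 10000 / (262 * 100) = 25400 / 26200 ≈ 0.97 m

0.97 m


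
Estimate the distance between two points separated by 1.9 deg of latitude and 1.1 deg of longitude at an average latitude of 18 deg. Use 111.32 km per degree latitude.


dlat_km = 1.9 * 111.32 = 211.508
dlon_km = 1.1 * 111.32 * cos(18) ≈ 116.459
dist = sqrt(211.508^2 + 116.459^2) ≈ 241.5 km

241.5 km


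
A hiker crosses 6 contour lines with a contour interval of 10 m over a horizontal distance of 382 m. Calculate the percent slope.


elevation change = 6 * 10 = 60 m
slope = 60 / 382 * 100 = 15.7%

15.7%


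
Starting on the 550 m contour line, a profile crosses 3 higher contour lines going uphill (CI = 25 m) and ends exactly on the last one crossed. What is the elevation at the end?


elevation = 550 + 3 * 25 = 625 m

625 m


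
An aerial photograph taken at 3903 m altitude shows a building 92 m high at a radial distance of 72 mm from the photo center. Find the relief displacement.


d = h * r / H = 92 * 72 / 3903 = 1.7 mm

1.7 mm


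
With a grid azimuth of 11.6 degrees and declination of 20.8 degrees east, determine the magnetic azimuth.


magnetic azimuth = grid azimuth - declination (east +ve)
mag_az = 11.6 - 20.8 = 350.8 degrees

350.8 degrees


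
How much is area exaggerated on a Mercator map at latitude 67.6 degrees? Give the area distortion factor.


area_distortion = 1/cos^2(67.6) = 6.886

6.886


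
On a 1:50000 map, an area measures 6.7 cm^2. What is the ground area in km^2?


ground_area = 6.7 * (50000/100)^2 = 1675000.0 m^2 = 1.675 km^2

1.675 km^2


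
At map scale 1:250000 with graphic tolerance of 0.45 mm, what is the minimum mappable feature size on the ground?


ground = 0.45 mm * 250000 / 1000 = 112.5 m

112.5 m


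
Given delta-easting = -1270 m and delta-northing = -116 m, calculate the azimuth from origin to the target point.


az = atan2(-1270, -116) = -95.2 deg
adjusted to 0-360: 264.8 degrees

264.8 degrees


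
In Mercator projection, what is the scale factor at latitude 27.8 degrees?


SF = 1 / cos(27.8) = 1 / 0.884581 = 1.13

1.13


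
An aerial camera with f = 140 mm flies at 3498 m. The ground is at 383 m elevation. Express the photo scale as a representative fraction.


scale = f / (H - h) = 140 mm / 3115 m = 140 / 3115000 = 1:22250

1:22250


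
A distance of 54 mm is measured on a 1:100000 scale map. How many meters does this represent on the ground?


ground = 54 mm * 100000 / 1000 = 5400.0 m

5400.0 m


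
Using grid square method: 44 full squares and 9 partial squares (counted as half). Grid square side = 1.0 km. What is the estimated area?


effective squares = 44 + 9 * 0.5 = 48.5
area = 48.5 * 1.0 = 48.5 km^2

48.5 km^2


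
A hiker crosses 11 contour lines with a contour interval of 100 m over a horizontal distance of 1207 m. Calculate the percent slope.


elevation change = 11 * 100 = 1100 m
slope = 1100 / 1207 * 100 = 91.1%

91.1%


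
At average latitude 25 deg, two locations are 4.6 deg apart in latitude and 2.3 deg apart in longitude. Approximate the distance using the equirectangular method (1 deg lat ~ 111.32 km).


dlat_km = 4.6 * 111.32 = 512.072
dlon_km = 2.3 * 111.32 * cos(25) ≈ 232.047
dist = sqrt(512.072^2 + 232.047^2) ≈ 562.2 km

562.2 km


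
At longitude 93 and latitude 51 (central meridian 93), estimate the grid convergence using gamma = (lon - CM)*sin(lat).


gamma = (93 - 93) * sin(51) = 0 * 0.777146 = 0.0 degrees

0.0 degrees


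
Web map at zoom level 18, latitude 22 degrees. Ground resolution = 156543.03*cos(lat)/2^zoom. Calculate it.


res = 156543.03 * cos(22) / 2^18 = 156543.03 * 0.92718385 / 262144 = 0.55 m/pixel

0.55 m/pixel


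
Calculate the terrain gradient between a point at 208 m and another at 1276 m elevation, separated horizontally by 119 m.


gradient = (1276 - 208) / 119 = 1068 / 119 = 8.9748

8.9748


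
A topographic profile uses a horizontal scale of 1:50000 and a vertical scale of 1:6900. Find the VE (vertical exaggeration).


VE = horizontal_scale / vertical_scale = 50000 / 6900 ≈ 7.2

7.2x


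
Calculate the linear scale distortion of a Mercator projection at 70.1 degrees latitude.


SF = 1 / cos(70.1) = 1 / 0.34038 = 2.938

2.938


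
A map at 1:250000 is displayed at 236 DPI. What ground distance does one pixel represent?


pixel_cm = 2.54 / 236 ≈ 0.010763 cm
ground = pixel_cm * 250000 / 100 = 2.54 * 250000 / (236 * 100) = 635000 / 23600 ≈ 26.91 m

26.91 m


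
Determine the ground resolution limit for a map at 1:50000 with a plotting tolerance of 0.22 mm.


ground = 0.22 mm * 50000 / 1000 = 11.0 m

11.0 m


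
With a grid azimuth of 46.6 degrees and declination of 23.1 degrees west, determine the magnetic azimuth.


magnetic azimuth = grid azimuth - declination (east +ve)
mag_az = 46.6 - -23.1 = 69.7 degrees

69.7 degrees


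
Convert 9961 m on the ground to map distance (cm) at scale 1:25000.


map_cm = 9961 * 100 / 25000 = 39.844 cm ≈ 39.84 cm

39.84 cm


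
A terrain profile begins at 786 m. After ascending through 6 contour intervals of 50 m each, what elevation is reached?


elevation = 786 + 6 * 50 = 1086 m

1086 m


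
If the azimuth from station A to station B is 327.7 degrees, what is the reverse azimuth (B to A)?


back azimuth = (327.7 + 180) mod 360 = 147.7 degrees

147.7 degrees


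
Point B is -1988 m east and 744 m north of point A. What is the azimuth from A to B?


az = atan2(-1988, 744) = -69.5 deg
adjusted to 0-360: 290.5 degrees

290.5 degrees


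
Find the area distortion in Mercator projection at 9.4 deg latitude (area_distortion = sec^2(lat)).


area_distortion = 1/cos^2(9.4) = 1.027

1.027


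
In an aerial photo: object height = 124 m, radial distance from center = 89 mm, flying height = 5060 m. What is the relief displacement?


d = h * r / H = 124 * 89 / 5060 = 2.18 mm

2.18 mm


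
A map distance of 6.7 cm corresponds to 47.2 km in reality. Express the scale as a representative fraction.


ground = 47.2 km = 4720000 cm; RF denominator = ground / map = 4720000 / 6.7 ≈ 704478; RF = 1:704478

1:704478


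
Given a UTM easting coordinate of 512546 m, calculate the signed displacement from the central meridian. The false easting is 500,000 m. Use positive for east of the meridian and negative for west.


displacement = 512546 - 500000 = 12546 m

12546 m


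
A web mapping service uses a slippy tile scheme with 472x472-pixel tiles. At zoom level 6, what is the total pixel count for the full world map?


tiles per axis = 2^6 = 64
total tiles = 64^2 = 4096
pixels per axis = 64 * 472 = 30208
total pixels = 30208^2 = 912523264

912523264 pixels


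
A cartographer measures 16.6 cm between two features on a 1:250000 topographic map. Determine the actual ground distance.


ground = 16.6 cm * 250000 / 100 = 41500.0 m = 41.5 km

41.5 km


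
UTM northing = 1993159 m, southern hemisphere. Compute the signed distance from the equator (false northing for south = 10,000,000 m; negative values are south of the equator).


For southern: actual = 1993159 - 10000000 = -8006841 m

-8006841 m


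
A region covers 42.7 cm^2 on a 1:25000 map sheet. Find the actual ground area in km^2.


ground_area = 42.7 * (25000/100)^2 = 2668750.0 m^2 = 2.66875 km^2 ≈ 2.669 km^2

2.669 km^2


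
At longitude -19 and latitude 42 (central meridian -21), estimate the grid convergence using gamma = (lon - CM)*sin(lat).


gamma = (-19 - -21) * sin(42) = 2 * 0.669131 = 1.338 degrees

1.338 degrees


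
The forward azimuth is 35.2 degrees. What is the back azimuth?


back azimuth = (35.2 + 180) mod 360 = 215.2 degrees

215.2 degrees


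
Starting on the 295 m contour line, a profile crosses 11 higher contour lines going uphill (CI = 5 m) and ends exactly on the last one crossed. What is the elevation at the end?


elevation = 295 + 11 * 5 = 350 m

350 m


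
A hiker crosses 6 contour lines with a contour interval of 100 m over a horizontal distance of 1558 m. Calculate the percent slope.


elevation change = 6 * 100 = 600 m
slope = 600 / 1558 * 100 = 38.5%

38.5%


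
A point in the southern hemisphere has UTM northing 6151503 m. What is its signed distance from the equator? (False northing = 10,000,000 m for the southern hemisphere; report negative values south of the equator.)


For southern: actual = 6151503 - 10000000 = -3848497 m

-3848497 m


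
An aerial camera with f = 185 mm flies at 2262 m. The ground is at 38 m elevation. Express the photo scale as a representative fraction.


scale = f / (H - h) = 185 mm / 2224 m = 185 / 2224000 = 1:12022

1:12022


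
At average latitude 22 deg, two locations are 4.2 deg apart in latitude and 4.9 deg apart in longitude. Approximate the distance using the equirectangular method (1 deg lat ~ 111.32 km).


dlat_km = 4.2 * 111.32 = 467.544
dlon_km = 4.9 * 111.32 * cos(22) ≈ 505.749
dist = sqrt(467.544^2 + 505.749^2) ≈ 688.8 km

688.8 km


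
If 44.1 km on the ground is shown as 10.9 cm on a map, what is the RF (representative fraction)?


ground = 44.1 km = 4410000 cm; RF denominator = ground / map = 4410000 / 10.9 ≈ 404587; RF = 1:404587

1:404587


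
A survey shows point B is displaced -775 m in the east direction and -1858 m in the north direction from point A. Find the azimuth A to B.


az = atan2(-775, -1858) = -157.4 deg
adjusted to 0-360: 202.6 degrees

202.6 degrees


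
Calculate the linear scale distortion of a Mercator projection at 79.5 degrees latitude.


SF = 1 / cos(79.5) = 1 / 0.182236 = 5.487

5.487


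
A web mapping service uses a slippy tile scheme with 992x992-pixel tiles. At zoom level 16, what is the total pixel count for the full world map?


tiles per axis = 2^16 = 65536
total tiles = 65536^2 = 4294967296
pixels per axis = 65536 * 992 = 65011712
total pixels = 65011712^2 = 4226522697170944

4226522697170944 pixels


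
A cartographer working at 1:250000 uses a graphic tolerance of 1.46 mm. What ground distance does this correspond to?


ground = 1.46 mm * 250000 / 1000 = 365.0 m

365.0 m


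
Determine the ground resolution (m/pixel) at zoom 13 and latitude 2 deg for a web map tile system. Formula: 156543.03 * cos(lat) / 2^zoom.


res = 156543.03 * cos(2) / 2^13 = 156543.03 * 0.99939083 / 8192 = 19.1 m/pixel

19.1 m/pixel


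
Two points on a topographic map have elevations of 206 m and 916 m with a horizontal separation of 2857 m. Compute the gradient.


gradient = (916 - 206) / 2857 = 710 / 2857 = 0.2485

0.2485


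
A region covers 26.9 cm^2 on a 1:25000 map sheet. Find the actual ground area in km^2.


ground_area = 26.9 * (25000/100)^2 = 1681250.0 m^2 = 1.68125 km^2 ≈ 1.681 km^2

1.681 km^2


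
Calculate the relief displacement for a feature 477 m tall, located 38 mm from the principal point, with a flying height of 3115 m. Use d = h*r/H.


d = h * r / H = 477 * 38 / 3115 = 5.82 mm

5.82 mm


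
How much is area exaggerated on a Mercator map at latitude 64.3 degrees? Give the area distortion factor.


area_distortion = 1/cos^2(64.3) = 5.317

5.317


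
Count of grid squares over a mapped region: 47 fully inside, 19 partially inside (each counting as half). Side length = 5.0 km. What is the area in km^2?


effective squares = 47 + 19 * 0.5 = 56.5
area = 56.5 * 25.0 = 1412.5 km^2

1412.5 km^2


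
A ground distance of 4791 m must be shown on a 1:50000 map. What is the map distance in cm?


map_cm = 4791 * 100 / 50000 = 9.582 cm ≈ 9.58 cm

9.58 cm


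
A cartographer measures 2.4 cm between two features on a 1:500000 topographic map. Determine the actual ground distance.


ground = 2.4 cm * 500000 / 100 = 12000.0 m = 12.0 km

12.0 km


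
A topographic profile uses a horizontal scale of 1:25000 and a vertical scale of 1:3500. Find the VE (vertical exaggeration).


VE = horizontal_scale / vertical_scale = 25000 / 3500 ≈ 7.1

7.1x


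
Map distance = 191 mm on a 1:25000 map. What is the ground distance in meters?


ground = 191 mm * 25000 / 1000 = 4775.0 m

4775.0 m


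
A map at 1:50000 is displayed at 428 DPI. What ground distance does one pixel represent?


pixel_cm = 2.54 / 428 ≈ 0.005935 cm
ground = pixel_cm * 50000 / 100 = 2.54 * 50000 / (428 * 100) = 127000 / 42800 ≈ 2.97 m

2.97 m


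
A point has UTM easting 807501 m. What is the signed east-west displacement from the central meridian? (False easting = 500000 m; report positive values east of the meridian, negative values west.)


displacement = 807501 - 500000 = 307501 m

307501 m


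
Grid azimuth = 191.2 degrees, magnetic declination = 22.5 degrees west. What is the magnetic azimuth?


magnetic azimuth = grid azimuth - declination (east +ve)
mag_az = 191.2 - -22.5 = 213.7 degrees

213.7 degrees


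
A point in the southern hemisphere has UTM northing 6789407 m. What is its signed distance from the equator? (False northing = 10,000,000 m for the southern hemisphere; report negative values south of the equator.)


For southern: actual = 6789407 - 10000000 = -3210593 m

-3210593 m


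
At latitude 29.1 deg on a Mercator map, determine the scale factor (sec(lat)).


SF = 1 / cos(29.1) = 1 / 0.873772 = 1.144

1.144


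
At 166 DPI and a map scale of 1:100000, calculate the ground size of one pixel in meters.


pixel_cm = 2.54 / 166 ≈ 0.015301 cm
ground = pixel_cm * 100000 / 100 = 2.54 * 100000 / (166 * 100) = 254000 / 16600 ≈ 15.3 m

15.3 m


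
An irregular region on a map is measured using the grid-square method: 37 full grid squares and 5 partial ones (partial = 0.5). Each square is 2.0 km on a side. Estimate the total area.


effective squares = 37 + 5 * 0.5 = 39.5
area = 39.5 * 4.0 = 158.0 km^2

158.0 km^2


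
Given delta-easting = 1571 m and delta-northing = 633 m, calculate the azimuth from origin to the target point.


az = atan2(1571, 633) = 68.1 deg
adjusted to 0-360: 68.1 degrees

68.1 degrees


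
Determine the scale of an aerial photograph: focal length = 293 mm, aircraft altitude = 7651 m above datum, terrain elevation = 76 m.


scale = f / (H - h) = 293 mm / 7575 m = 293 / 7575000 = 1:25853

1:25853


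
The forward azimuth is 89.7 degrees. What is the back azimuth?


back azimuth = (89.7 + 180) mod 360 = 269.7 degrees

269.7 degrees


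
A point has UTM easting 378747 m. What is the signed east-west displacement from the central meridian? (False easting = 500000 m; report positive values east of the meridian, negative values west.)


displacement = 378747 - 500000 = -121253 m

-121253 m


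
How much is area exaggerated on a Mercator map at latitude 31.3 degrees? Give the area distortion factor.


area_distortion = 1/cos^2(31.3) = 1.37

1.37


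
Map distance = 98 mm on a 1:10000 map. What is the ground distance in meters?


ground = 98 mm * 10000 / 1000 = 980.0 m

980.0 m


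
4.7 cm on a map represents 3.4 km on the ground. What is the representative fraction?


ground = 3.4 km = 340000 cm; RF denominator = ground / map = 340000 / 4.7 ≈ 72340; RF = 1:72340

1:72340


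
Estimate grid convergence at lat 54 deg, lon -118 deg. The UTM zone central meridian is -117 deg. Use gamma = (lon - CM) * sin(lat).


gamma = (-118 - -117) * sin(54) = -1 * 0.809017 = -0.809 degrees

-0.809 degrees


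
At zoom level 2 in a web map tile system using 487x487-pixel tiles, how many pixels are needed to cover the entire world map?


tiles per axis = 2^2 = 4
total tiles = 4^2 = 16
pixels per axis = 4 * 487 = 1948
total pixels = 1948^2 = 3794704

3794704 pixels


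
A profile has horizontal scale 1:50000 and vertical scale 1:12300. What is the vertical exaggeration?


VE = horizontal_scale / vertical_scale = 50000 / 12300 ≈ 4.1

4.1x


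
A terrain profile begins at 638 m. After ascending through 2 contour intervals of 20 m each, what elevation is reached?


elevation = 638 + 2 * 20 = 678 m

678 m


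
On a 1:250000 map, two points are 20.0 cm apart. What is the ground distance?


ground = 20.0 cm * 250000 / 100 = 50000.0 m = 50.0 km

50.0 km


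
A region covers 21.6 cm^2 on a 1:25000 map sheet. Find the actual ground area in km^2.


ground_area = 21.6 * (25000/100)^2 = 1350000.0 m^2 = 1.35 km^2

1.35 km^2


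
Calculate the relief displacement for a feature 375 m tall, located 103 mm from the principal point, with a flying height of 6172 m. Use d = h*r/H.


d = h * r / H = 375 * 103 / 6172 = 6.26 mm

6.26 mm


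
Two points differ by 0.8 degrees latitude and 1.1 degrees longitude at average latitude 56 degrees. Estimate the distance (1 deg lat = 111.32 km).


dlat_km = 0.8 * 111.32 = 89.056
dlon_km = 1.1 * 111.32 * cos(56) ≈ 68.474
dist = sqrt(89.056^2 + 68.474^2) ≈ 112.3 km

112.3 km


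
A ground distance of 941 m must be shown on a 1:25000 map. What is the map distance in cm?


map_cm = 941 * 100 / 25000 = 3.764 cm ≈ 3.76 cm

3.76 cm


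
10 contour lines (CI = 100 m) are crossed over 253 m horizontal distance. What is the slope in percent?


elevation change = 10 * 100 = 1000 m
slope = 1000 / 253 * 100 = 395.3%

395.3%


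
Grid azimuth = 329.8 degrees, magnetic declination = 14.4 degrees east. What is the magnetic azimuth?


magnetic azimuth = grid azimuth - declination (east +ve)
mag_az = 329.8 - 14.4 = 315.4 degrees

315.4 degrees


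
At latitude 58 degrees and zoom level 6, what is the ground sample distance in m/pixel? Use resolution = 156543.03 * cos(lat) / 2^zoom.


res = 156543.03 * cos(58) / 2^6 = 156543.03 * 0.52991926 / 64 = 1296.17 m/pixel

1296.17 m/pixel


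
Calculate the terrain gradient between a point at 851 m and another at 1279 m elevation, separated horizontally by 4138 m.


gradient = (1279 - 851) / 4138 = 428 / 4138 = 0.1034

0.1034


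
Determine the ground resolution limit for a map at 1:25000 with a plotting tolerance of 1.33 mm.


ground = 1.33 mm * 25000 / 1000 = 33.25 m

33.25 m


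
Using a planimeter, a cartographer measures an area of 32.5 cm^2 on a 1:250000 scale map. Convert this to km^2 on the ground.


ground_area = 32.5 * (250000/100)^2 = 203125000.0 m^2 = 203.125 km^2

203.125 km^2


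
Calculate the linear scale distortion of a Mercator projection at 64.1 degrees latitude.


SF = 1 / cos(64.1) = 1 / 0.436802 = 2.289

2.289


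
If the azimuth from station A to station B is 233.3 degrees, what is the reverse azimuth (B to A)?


back azimuth = (233.3 + 180) mod 360 = 53.3 degrees

53.3 degrees


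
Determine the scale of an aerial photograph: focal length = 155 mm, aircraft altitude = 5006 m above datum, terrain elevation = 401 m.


scale = f / (H - h) = 155 mm / 4605 m = 155 / 4605000 = 1:29710

1:29710


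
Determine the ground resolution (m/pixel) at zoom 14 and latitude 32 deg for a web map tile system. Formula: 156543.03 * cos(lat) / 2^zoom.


res = 156543.03 * cos(32) / 2^14 = 156543.03 * 0.8480481 / 16384 = 8.1 m/pixel

8.1 m/pixel


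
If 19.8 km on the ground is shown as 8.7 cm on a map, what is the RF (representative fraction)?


ground = 19.8 km = 1980000 cm; RF denominator = ground / map = 1980000 / 8.7 ≈ 227586; RF = 1:227586

1:227586


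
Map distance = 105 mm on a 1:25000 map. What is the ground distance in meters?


ground = 105 mm * 25000 / 1000 = 2625.0 m

2625.0 m


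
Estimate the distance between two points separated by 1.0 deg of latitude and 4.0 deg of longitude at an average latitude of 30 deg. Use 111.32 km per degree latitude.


dlat_km = 1.0 * 111.32 = 111.32
dlon_km = 4.0 * 111.32 * cos(30) ≈ 385.624
dist = sqrt(111.32^2 + 385.624^2) ≈ 401.4 km

401.4 km


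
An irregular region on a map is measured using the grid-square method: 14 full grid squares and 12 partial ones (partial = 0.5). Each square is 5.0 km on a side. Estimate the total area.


effective squares = 14 + 12 * 0.5 = 20.0
area = 20.0 * 25.0 = 500.0 km^2

500.0 km^2


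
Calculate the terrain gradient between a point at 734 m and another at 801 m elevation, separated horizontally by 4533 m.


gradient = (801 - 734) / 4533 = 67 / 4533 = 0.0148

0.0148


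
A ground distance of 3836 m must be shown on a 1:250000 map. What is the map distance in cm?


map_cm = 3836 * 100 / 250000 = 1.5344 cm ≈ 1.53 cm

1.53 cm


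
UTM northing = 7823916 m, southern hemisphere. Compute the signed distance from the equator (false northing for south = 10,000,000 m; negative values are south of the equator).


For southern: actual = 7823916 - 10000000 = -2176084 m

-2176084 m


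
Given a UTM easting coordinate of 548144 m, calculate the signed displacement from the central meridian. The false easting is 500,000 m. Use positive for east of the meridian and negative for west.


displacement = 548144 - 500000 = 48144 m

48144 m


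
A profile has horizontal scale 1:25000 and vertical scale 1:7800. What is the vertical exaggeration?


VE = horizontal_scale / vertical_scale = 25000 / 7800 ≈ 3.2

3.2x


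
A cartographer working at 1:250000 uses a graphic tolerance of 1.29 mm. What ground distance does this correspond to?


ground = 1.29 mm * 250000 / 1000 = 322.5 m

322.5 m


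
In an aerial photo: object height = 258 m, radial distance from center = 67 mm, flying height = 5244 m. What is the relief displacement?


d = h * r / H = 258 * 67 / 5244 = 3.3 mm

3.3 mm


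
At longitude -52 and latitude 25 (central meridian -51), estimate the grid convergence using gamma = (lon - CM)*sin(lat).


gamma = (-52 - -51) * sin(25) = -1 * 0.422618 = -0.423 degrees

-0.423 degrees


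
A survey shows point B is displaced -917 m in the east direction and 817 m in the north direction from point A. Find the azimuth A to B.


az = atan2(-917, 817) = -48.3 deg
adjusted to 0-360: 311.7 degrees

311.7 degrees


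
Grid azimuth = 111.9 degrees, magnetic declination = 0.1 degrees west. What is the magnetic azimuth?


magnetic azimuth = grid azimuth - declination (east +ve)
mag_az = 111.9 - -0.1 = 112.0 degrees

112.0 degrees


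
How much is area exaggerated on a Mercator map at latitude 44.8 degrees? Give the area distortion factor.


area_distortion = 1/cos^2(44.8) = 1.986

1.986


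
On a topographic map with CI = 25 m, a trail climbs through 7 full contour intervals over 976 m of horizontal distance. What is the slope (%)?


elevation change = 7 * 25 = 175 m
slope = 175 / 976 * 100 = 17.9%

17.9%


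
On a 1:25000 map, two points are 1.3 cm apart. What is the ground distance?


ground = 1.3 cm * 25000 / 100 = 325.0 m

325.0 m


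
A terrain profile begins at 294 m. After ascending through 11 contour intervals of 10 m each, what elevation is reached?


elevation = 294 + 11 * 10 = 404 m

404 m


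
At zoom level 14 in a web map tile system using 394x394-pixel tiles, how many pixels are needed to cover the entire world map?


tiles per axis = 2^14 = 16384
total tiles = 16384^2 = 268435456
pixels per axis = 16384 * 394 = 6455296
total pixels = 6455296^2 = 41670846447616

41670846447616 pixels


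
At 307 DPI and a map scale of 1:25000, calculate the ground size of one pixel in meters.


pixel_cm = 2.54 / 307 ≈ 0.008274 cm
ground = pixel_cm * 25000 / 100 = 2.54 * 25000 / (307 * 100) = 63500 / 30700 ≈ 2.07 m

2.07 m


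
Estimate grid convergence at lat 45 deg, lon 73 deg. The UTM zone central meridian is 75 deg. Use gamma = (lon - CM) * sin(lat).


gamma = (73 - 75) * sin(45) = -2 * 0.707107 = -1.414 degrees

-1.414 degrees


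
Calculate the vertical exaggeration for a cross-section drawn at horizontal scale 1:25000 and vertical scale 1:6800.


VE = horizontal_scale / vertical_scale = 25000 / 6800 ≈ 3.7

3.7x


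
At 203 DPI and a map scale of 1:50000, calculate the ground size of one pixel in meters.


pixel_cm = 2.54 / 203 ≈ 0.012512 cm
ground = pixel_cm * 50000 / 100 = 2.54 * 50000 / (203 * 100) = 127000 / 20300 ≈ 6.26 m

6.26 m


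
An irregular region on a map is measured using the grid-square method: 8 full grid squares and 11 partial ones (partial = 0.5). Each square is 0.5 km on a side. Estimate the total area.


effective squares = 8 + 11 * 0.5 = 13.5
area = 13.5 * 0.25 = 3.375 km^2

3.375 km^2


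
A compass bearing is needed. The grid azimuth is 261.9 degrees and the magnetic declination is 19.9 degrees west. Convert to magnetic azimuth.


magnetic azimuth = grid azimuth - declination (east +ve)
mag_az = 261.9 - -19.9 = 281.8 degrees

281.8 degrees


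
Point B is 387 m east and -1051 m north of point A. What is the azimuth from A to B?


az = atan2(387, -1051) = 159.8 deg
adjusted to 0-360: 159.8 degrees

159.8 degrees


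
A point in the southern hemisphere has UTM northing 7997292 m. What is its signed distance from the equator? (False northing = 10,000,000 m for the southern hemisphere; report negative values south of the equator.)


For southern: actual = 7997292 - 10000000 = -2002708 m

-2002708 m


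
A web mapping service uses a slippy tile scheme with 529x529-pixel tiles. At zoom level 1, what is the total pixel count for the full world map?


tiles per axis = 2^1 = 2
total tiles = 2^2 = 4
pixels per axis = 2 * 529 = 1058
total pixels = 1058^2 = 1119364

1119364 pixels


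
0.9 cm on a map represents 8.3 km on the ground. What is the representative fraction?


ground = 8.3 km = 830000 cm; RF denominator = ground / map = 830000 / 0.9 ≈ 922222; RF = 1:922222

1:922222


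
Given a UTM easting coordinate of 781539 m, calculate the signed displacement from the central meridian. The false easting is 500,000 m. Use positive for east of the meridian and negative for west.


displacement = 781539 - 500000 = 281539 m

281539 m


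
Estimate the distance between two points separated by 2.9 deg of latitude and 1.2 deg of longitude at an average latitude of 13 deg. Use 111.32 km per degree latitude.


dlat_km = 2.9 * 111.32 = 322.828
dlon_km = 1.2 * 111.32 * cos(13) ≈ 130.16
dist = sqrt(322.828^2 + 130.16^2) ≈ 348.1 km

348.1 km


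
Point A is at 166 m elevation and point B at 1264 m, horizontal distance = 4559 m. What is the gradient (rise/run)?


gradient = (1264 - 166) / 4559 = 1098 / 4559 = 0.2408

0.2408


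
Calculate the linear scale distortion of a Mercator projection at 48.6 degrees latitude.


SF = 1 / cos(48.6) = 1 / 0.661312 = 1.512

1.512


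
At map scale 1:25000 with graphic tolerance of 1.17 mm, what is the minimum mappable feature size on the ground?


ground = 1.17 mm * 25000 / 1000 = 29.25 m

29.25 m


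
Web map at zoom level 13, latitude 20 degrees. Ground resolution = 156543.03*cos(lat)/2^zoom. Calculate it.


res = 156543.03 * cos(20) / 2^13 = 156543.03 * 0.93969262 / 8192 = 17.96 m/pixel

17.96 m/pixel


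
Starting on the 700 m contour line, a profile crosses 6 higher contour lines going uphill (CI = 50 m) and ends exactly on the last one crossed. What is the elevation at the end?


elevation = 700 + 6 * 50 = 1000 m

1000 m


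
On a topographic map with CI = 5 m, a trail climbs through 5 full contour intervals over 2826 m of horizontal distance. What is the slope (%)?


elevation change = 5 * 5 = 25 m
slope = 25 / 2826 * 100 = 0.9%

0.9%


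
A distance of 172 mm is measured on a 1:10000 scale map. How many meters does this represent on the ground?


ground = 172 mm * 10000 / 1000 = 1720.0 m

1720.0 m


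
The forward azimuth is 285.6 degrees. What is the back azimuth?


back azimuth = (285.6 + 180) mod 360 = 105.6 degrees

105.6 degrees
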